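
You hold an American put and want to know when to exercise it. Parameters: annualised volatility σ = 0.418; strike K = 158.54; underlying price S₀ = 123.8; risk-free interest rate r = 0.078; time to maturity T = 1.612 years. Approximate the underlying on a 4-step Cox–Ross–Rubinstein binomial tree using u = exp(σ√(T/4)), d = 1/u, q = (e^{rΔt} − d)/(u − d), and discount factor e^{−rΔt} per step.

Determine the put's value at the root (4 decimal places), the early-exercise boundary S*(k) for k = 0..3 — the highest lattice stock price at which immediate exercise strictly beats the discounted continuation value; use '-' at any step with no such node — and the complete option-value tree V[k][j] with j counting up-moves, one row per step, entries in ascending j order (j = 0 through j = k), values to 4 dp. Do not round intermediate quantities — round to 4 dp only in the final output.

Δt=0.40300  u=1.30389  d=0.76693  q=0.49352  discount=0.96905
step 4 (expiry): payoffs max(K−S,0) = 115.7098 85.7226 34.7400 0.0000 0.0000
step 3: (k=3,j=0): S=55.8461, (K−S)⁺=102.6939, hold=97.7879 ⇒ V=102.6939 exercise | (k=3,j=1): S=94.9463, (K−S)⁺=63.5937, hold=58.6877 ⇒ V=63.5937 exercise | (k=3,j=2): S=161.4222, (K−S)⁺=0.0000, hold=17.0507 ⇒ V=17.0507 continue | (k=3,j=3): S=274.4407, (K−S)⁺=0.0000, hold=0.0000 ⇒ V=0.0000 continue  boundary S*=94.9463
step 2: (k=2,j=0): S=72.8174, (K−S)⁺=85.7226, hold=80.8165 ⇒ V=85.7226 exercise | (k=2,j=1): S=123.8000, (K−S)⁺=34.7400, hold=39.3668 ⇒ V=39.3668 continue | (k=2,j=2): S=210.4776, (K−S)⁺=0.0000, hold=8.3686 ⇒ V=8.3686 continue  boundary S*=72.8174
step 1: (k=1,j=0): S=94.9463, (K−S)⁺=63.5937, hold=60.9004 ⇒ V=63.5937 exercise | (k=1,j=1): S=161.4222, (K−S)⁺=0.0000, hold=23.3238 ⇒ V=23.3238 continue  boundary S*=94.9463
step 0: (k=0,j=0): S=123.8000, (K−S)⁺=34.7400, hold=42.3669 ⇒ V=42.3669 continue  boundary S*=-

price = 42.3669
boundary = - 94.9463 72.8174 94.9463
tree:
42.3669
63.5937 23.3238
85.7226 39.3668 8.3686
102.6939 63.5937 17.0507 0.0000
115.7098 85.7226 34.7400 0.0000 0.0000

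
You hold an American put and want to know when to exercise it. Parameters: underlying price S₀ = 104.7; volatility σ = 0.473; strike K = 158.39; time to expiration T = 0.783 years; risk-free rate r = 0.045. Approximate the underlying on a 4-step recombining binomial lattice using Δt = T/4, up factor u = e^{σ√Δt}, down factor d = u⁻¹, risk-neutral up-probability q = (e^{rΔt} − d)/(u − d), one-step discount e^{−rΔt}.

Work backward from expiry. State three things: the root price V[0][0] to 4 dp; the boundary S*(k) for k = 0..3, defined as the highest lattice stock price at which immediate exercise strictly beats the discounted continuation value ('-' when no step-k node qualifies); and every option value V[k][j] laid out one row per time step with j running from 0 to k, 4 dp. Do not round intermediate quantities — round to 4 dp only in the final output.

price = 55.1464
boundary = - 84.9299 104.7000 129.0722
tree:
55.1464
73.4601 35.4405
89.4970 53.6900 15.4354
102.5058 73.4601 29.3178 0.0000
113.0582 89.4970 53.6900 0.0000 0.0000

Δt=0.19575, u=1.23278, d=0.81117, q=0.46886, disc=e^(-rΔt)=0.99123
k=4 terminal: V=max(K-S,0) → 113.0582 89.4970 53.6900 0.0000 0.0000
k=3: j=0 S=55.8842 intr=102.5058 cont=101.1167 V=102.5058[EX]; j=1 S=84.9299 intr=73.4601 cont=72.0710 V=73.4601[EX]; j=2 S=129.0722 intr=29.3178 cont=28.2669 V=29.3178[EX]; j=3 S=196.1572 intr=0.0000 cont=0.0000 V=0.0000[hold]  S*(3)=129.0722
k=2: j=0 S=68.8930 intr=89.4970 cont=88.1079 V=89.4970[EX]; j=1 S=104.7000 intr=53.6900 cont=52.3009 V=53.6900[EX]; j=2 S=159.1177 intr=0.0000 cont=15.4354 V=15.4354[hold]  S*(2)=104.7000
k=1: j=0 S=84.9299 intr=73.4601 cont=72.0710 V=73.4601[EX]; j=1 S=129.0722 intr=29.3178 cont=35.4405 V=35.4405[hold]  S*(1)=84.9299
k=0: j=0 S=104.7000 intr=53.6900 cont=55.1464 V=55.1464[hold]  S*(0)=-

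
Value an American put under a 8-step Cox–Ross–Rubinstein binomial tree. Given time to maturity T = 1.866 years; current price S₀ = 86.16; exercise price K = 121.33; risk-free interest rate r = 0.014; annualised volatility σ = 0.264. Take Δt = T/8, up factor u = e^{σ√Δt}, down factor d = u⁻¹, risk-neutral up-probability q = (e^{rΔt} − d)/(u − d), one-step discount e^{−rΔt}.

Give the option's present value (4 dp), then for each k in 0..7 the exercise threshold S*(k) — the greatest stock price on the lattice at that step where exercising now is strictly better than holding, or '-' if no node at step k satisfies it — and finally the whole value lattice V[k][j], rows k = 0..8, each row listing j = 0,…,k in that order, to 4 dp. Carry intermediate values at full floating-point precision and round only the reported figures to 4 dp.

price = 37.0721
boundary = - - 66.7666 75.8460 66.7666 75.8460 86.1600 97.8766
tree:
37.0721
45.6503 28.0668
54.5634 36.3420 19.3273
62.5559 45.4840 26.7233 11.4772
69.5916 54.5634 35.6203 17.3036 5.2675
75.7851 62.5559 45.4840 25.2179 8.8803 1.4046
81.2372 69.5916 54.5634 35.1700 14.6493 2.7149 0.0000
86.0366 75.7851 62.5559 45.4840 23.4534 5.2477 0.0000 0.0000
90.2615 81.2372 69.5916 54.5634 35.1700 10.1435 0.0000 0.0000 0.0000

params: Δt=0.23325 u=1.13599 d=0.88029 q=0.48096 e^(-rΔt)=0.99674
t_8 payoffs: 90.2615 81.2372 69.5916 54.5634 35.1700 10.1435 0.0000 0.0000 0.0000
t_7: node(7,0) S=35.2934 payoff=86.0366 vs cont=85.6410 → 86.0366 [stop]  node(7,1) S=45.5449 payoff=75.7851 vs cont=75.3895 → 75.7851 [stop]  node(7,2) S=58.7741 payoff=62.5559 vs cont=62.1603 → 62.5559 [stop]  node(7,3) S=75.8460 payoff=45.4840 vs cont=45.0885 → 45.4840 [stop]  node(7,4) S=97.8766 payoff=23.4534 vs cont=23.0579 → 23.4534 [stop]  node(7,5) S=126.3063 payoff=0.0000 vs cont=5.2477 → 5.2477 [wait]  node(7,6) S=162.9939 payoff=0.0000 vs cont=0.0000 → 0.0000 [wait]  node(7,7) S=210.3379 payoff=0.0000 vs cont=0.0000 → 0.0000 [wait]  ⇒ S*(7)=97.8766
t_6: node(6,0) S=40.0928 payoff=81.2372 vs cont=80.8416 → 81.2372 [stop]  node(6,1) S=51.7384 payoff=69.5916 vs cont=69.1960 → 69.5916 [stop]  node(6,2) S=66.7666 payoff=54.5634 vs cont=54.1678 → 54.5634 [stop]  node(6,3) S=86.1600 payoff=35.1700 vs cont=34.7744 → 35.1700 [stop]  node(6,4) S=111.1865 payoff=10.1435 vs cont=14.6493 → 14.6493 [wait]  node(6,5) S=143.4823 payoff=0.0000 vs cont=2.7149 → 2.7149 [wait]  node(6,6) S=185.1588 payoff=0.0000 vs cont=0.0000 → 0.0000 [wait]  ⇒ S*(6)=86.1600
t_5: node(5,0) S=45.5449 payoff=75.7851 vs cont=75.3895 → 75.7851 [stop]  node(5,1) S=58.7741 payoff=62.5559 vs cont=62.1603 → 62.5559 [stop]  node(5,2) S=75.8460 payoff=45.4840 vs cont=45.0885 → 45.4840 [stop]  node(5,3) S=97.8766 payoff=23.4534 vs cont=25.2179 → 25.2179 [wait]  node(5,4) S=126.3063 payoff=0.0000 vs cont=8.8803 → 8.8803 [wait]  node(5,5) S=162.9939 payoff=0.0000 vs cont=1.4046 → 1.4046 [wait]  ⇒ S*(5)=75.8460
t_4: node(4,0) S=51.7384 payoff=69.5916 vs cont=69.1960 → 69.5916 [stop]  node(4,1) S=66.7666 payoff=54.5634 vs cont=54.1678 → 54.5634 [stop]  node(4,2) S=86.1600 payoff=35.1700 vs cont=35.6203 → 35.6203 [wait]  node(4,3) S=111.1865 payoff=10.1435 vs cont=17.3036 → 17.3036 [wait]  node(4,4) S=143.4823 payoff=0.0000 vs cont=5.2675 → 5.2675 [wait]  ⇒ S*(4)=66.7666
t_3: node(3,0) S=58.7741 payoff=62.5559 vs cont=62.1603 → 62.5559 [stop]  node(3,1) S=75.8460 payoff=45.4840 vs cont=45.3043 → 45.4840 [stop]  node(3,2) S=97.8766 payoff=23.4534 vs cont=26.7233 → 26.7233 [wait]  node(3,3) S=126.3063 payoff=0.0000 vs cont=11.4772 → 11.4772 [wait]  ⇒ S*(3)=75.8460
t_2: node(2,0) S=66.7666 payoff=54.5634 vs cont=54.1678 → 54.5634 [stop]  node(2,1) S=86.1600 payoff=35.1700 vs cont=36.3420 → 36.3420 [wait]  node(2,2) S=111.1865 payoff=10.1435 vs cont=19.3273 → 19.3273 [wait]  ⇒ S*(2)=66.7666
t_1: node(1,0) S=75.8460 payoff=45.4840 vs cont=45.6503 → 45.6503 [wait]  node(1,1) S=97.8766 payoff=23.4534 vs cont=28.0668 → 28.0668 [wait]  ⇒ S*(1)=-
t_0: node(0,0) S=86.1600 payoff=35.1700 vs cont=37.0721 → 37.0721 [wait]  ⇒ S*(0)=-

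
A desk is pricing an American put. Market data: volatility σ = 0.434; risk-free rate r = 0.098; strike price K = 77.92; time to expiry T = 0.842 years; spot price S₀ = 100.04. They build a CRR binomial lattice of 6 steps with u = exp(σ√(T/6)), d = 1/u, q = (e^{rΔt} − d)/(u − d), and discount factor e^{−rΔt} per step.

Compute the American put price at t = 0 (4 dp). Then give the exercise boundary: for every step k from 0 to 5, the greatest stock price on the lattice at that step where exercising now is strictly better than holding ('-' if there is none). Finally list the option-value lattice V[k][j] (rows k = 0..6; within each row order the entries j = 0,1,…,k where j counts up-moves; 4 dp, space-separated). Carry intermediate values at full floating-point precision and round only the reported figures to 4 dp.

price = 4.2091
boundary = - - - - 52.2085 61.4256
tree:
4.2091
6.9409 1.6135
11.1524 2.9519 0.3293
17.3253 5.3326 0.6702 0.0000
25.7115 9.4787 1.3641 0.0000 0.0000
33.5455 16.4944 2.7762 0.0000 0.0000 0.0000
40.2040 25.7115 5.6501 0.0000 0.0000 0.0000 0.0000

params: Δt=0.14033 u=1.17654 d=0.84995 q=0.50184 e^(-rΔt)=0.98634
t_6 payoffs: 40.2040 25.7115 5.6501 0.0000 0.0000 0.0000 0.0000
t_5: node(5,0) S=44.3745 payoff=33.5455 vs cont=32.4813 → 33.5455 [stop]  node(5,1) S=61.4256 payoff=16.4944 vs cont=15.4301 → 16.4944 [stop]  node(5,2) S=85.0287 payoff=0.0000 vs cont=2.7762 → 2.7762 [wait]  node(5,3) S=117.7014 payoff=0.0000 vs cont=0.0000 → 0.0000 [wait]  node(5,4) S=162.9288 payoff=0.0000 vs cont=0.0000 → 0.0000 [wait]  node(5,5) S=225.5351 payoff=0.0000 vs cont=0.0000 → 0.0000 [wait]  ⇒ S*(5)=61.4256
t_4: node(4,0) S=52.2085 payoff=25.7115 vs cont=24.6472 → 25.7115 [stop]  node(4,1) S=72.2699 payoff=5.6501 vs cont=9.4787 → 9.4787 [wait]  node(4,2) S=100.0400 payoff=0.0000 vs cont=1.3641 → 1.3641 [wait]  node(4,3) S=138.4809 payoff=0.0000 vs cont=0.0000 → 0.0000 [wait]  node(4,4) S=191.6929 payoff=0.0000 vs cont=0.0000 → 0.0000 [wait]  ⇒ S*(4)=52.2085
t_3: node(3,0) S=61.4256 payoff=16.4944 vs cont=17.3253 → 17.3253 [wait]  node(3,1) S=85.0287 payoff=0.0000 vs cont=5.3326 → 5.3326 [wait]  node(3,2) S=117.7014 payoff=0.0000 vs cont=0.6702 → 0.6702 [wait]  node(3,3) S=162.9288 payoff=0.0000 vs cont=0.0000 → 0.0000 [wait]  ⇒ S*(3)=-
t_2: node(2,0) S=72.2699 payoff=5.6501 vs cont=11.1524 → 11.1524 [wait]  node(2,1) S=100.0400 payoff=0.0000 vs cont=2.9519 → 2.9519 [wait]  node(2,2) S=138.4809 payoff=0.0000 vs cont=0.3293 → 0.3293 [wait]  ⇒ S*(2)=-
t_1: node(1,0) S=85.0287 payoff=0.0000 vs cont=6.9409 → 6.9409 [wait]  node(1,1) S=117.7014 payoff=0.0000 vs cont=1.6135 → 1.6135 [wait]  ⇒ S*(1)=-
t_0: node(0,0) S=100.0400 payoff=0.0000 vs cont=4.2091 → 4.2091 [wait]  ⇒ S*(0)=-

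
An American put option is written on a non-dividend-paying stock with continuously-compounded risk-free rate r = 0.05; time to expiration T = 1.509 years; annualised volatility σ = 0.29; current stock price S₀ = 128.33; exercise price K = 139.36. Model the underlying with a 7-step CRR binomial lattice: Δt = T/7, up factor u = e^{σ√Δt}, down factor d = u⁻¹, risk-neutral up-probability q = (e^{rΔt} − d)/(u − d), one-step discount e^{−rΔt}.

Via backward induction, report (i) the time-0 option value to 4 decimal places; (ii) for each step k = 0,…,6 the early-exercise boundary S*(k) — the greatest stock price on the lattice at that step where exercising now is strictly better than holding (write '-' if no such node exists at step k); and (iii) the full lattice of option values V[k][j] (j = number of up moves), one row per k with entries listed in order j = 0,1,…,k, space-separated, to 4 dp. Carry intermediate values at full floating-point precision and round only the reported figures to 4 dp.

price = 20.3906
boundary = - - 98.0339 85.6841 98.0339 112.1637 98.0339
tree:
20.3906
29.5602 11.8929
41.3261 18.7292 5.4868
53.6759 28.4558 9.6533 1.5449
64.4700 41.3261 16.5252 3.1645 0.0000
73.9042 53.6759 27.1963 6.4819 0.0000 0.0000
82.1500 64.4700 41.3261 13.2772 0.0000 0.0000 0.0000
89.3570 73.9042 53.6759 27.1963 0.0000 0.0000 0.0000 0.0000

Δt=0.21557  u=1.14413  d=0.87403  q=0.50651  discount=0.98928
step 7 (expiry): payoffs max(K−S,0) = 89.3570 73.9042 53.6759 27.1963 0.0000 0.0000 0.0000 0.0000
step 6: (k=6,j=0): S=57.2100, (K−S)⁺=82.1500, hold=80.6560 ⇒ V=82.1500 exercise | (k=6,j=1): S=74.8900, (K−S)⁺=64.4700, hold=62.9759 ⇒ V=64.4700 exercise | (k=6,j=2): S=98.0339, (K−S)⁺=41.3261, hold=39.8321 ⇒ V=41.3261 exercise | (k=6,j=3): S=128.3300, (K−S)⁺=11.0300, hold=13.2772 ⇒ V=13.2772 continue | (k=6,j=4): S=167.9888, (K−S)⁺=0.0000, hold=0.0000 ⇒ V=0.0000 continue | (k=6,j=5): S=219.9036, (K−S)⁺=0.0000, hold=0.0000 ⇒ V=0.0000 continue | (k=6,j=6): S=287.8620, (K−S)⁺=0.0000, hold=0.0000 ⇒ V=0.0000 continue  boundary S*=98.0339
step 5: (k=5,j=0): S=65.4558, (K−S)⁺=73.9042, hold=72.4102 ⇒ V=73.9042 exercise | (k=5,j=1): S=85.6841, (K−S)⁺=53.6759, hold=52.1819 ⇒ V=53.6759 exercise | (k=5,j=2): S=112.1637, (K−S)⁺=27.1963, hold=26.8284 ⇒ V=27.1963 exercise | (k=5,j=3): S=146.8264, (K−S)⁺=0.0000, hold=6.4819 ⇒ V=6.4819 continue | (k=5,j=4): S=192.2013, (K−S)⁺=0.0000, hold=0.0000 ⇒ V=0.0000 continue | (k=5,j=5): S=251.5987, (K−S)⁺=0.0000, hold=0.0000 ⇒ V=0.0000 continue  boundary S*=112.1637
step 4: (k=4,j=0): S=74.8900, (K−S)⁺=64.4700, hold=62.9759 ⇒ V=64.4700 exercise | (k=4,j=1): S=98.0339, (K−S)⁺=41.3261, hold=39.8321 ⇒ V=41.3261 exercise | (k=4,j=2): S=128.3300, (K−S)⁺=11.0300, hold=16.5252 ⇒ V=16.5252 continue | (k=4,j=3): S=167.9888, (K−S)⁺=0.0000, hold=3.1645 ⇒ V=3.1645 continue | (k=4,j=4): S=219.9036, (K−S)⁺=0.0000, hold=0.0000 ⇒ V=0.0000 continue  boundary S*=98.0339
step 3: (k=3,j=0): S=85.6841, (K−S)⁺=53.6759, hold=52.1819 ⇒ V=53.6759 exercise | (k=3,j=1): S=112.1637, (K−S)⁺=27.1963, hold=28.4558 ⇒ V=28.4558 continue | (k=3,j=2): S=146.8264, (K−S)⁺=0.0000, hold=9.6533 ⇒ V=9.6533 continue | (k=3,j=3): S=192.2013, (K−S)⁺=0.0000, hold=1.5449 ⇒ V=1.5449 continue  boundary S*=85.6841
step 2: (k=2,j=0): S=98.0339, (K−S)⁺=41.3261, hold=40.4632 ⇒ V=41.3261 exercise | (k=2,j=1): S=128.3300, (K−S)⁺=11.0300, hold=18.7292 ⇒ V=18.7292 continue | (k=2,j=2): S=167.9888, (K−S)⁺=0.0000, hold=5.4868 ⇒ V=5.4868 continue  boundary S*=98.0339
step 1: (k=1,j=0): S=112.1637, (K−S)⁺=27.1963, hold=29.5602 ⇒ V=29.5602 continue | (k=1,j=1): S=146.8264, (K−S)⁺=0.0000, hold=11.8929 ⇒ V=11.8929 continue  boundary S*=-
step 0: (k=0,j=0): S=128.3300, (K−S)⁺=11.0300, hold=20.3906 ⇒ V=20.3906 continue  boundary S*=-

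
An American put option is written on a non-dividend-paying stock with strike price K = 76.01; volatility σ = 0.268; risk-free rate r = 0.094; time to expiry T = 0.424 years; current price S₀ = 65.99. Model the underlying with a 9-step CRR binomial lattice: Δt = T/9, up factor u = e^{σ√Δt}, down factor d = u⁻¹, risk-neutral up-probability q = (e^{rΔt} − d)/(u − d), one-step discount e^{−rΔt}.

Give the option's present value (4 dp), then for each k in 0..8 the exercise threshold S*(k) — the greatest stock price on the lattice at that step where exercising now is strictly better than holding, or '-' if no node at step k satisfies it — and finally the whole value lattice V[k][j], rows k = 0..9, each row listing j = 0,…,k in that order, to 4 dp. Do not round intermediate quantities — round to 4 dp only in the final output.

Δt=0.04711  u=1.05989  d=0.94349  q=0.52359  discount=0.99558
step 9 (expiry): payoffs max(K−S,0) = 36.9157 32.0924 26.6740 20.5870 13.7491 6.0675 0.0000 0.0000 0.0000 0.0000
step 8: (k=8,j=0): S=41.4358, (K−S)⁺=34.5742, hold=34.2383 ⇒ V=34.5742 exercise | (k=8,j=1): S=46.5481, (K−S)⁺=29.4619, hold=29.1261 ⇒ V=29.4619 exercise | (k=8,j=2): S=52.2910, (K−S)⁺=23.7190, hold=23.3831 ⇒ V=23.7190 exercise | (k=8,j=3): S=58.7425, (K−S)⁺=17.2675, hold=16.9316 ⇒ V=17.2675 exercise | (k=8,j=4): S=65.9900, (K−S)⁺=10.0200, hold=9.6841 ⇒ V=10.0200 exercise | (k=8,j=5): S=74.1316, (K−S)⁺=1.8784, hold=2.8779 ⇒ V=2.8779 continue | (k=8,j=6): S=83.2778, (K−S)⁺=0.0000, hold=0.0000 ⇒ V=0.0000 continue | (k=8,j=7): S=93.5523, (K−S)⁺=0.0000, hold=0.0000 ⇒ V=0.0000 continue | (k=8,j=8): S=105.0946, (K−S)⁺=0.0000, hold=0.0000 ⇒ V=0.0000 continue  boundary S*=65.9900
step 7: (k=7,j=0): S=43.9176, (K−S)⁺=32.0924, hold=31.7565 ⇒ V=32.0924 exercise | (k=7,j=1): S=49.3360, (K−S)⁺=26.6740, hold=26.3381 ⇒ V=26.6740 exercise | (k=7,j=2): S=55.4230, (K−S)⁺=20.5870, hold=20.2512 ⇒ V=20.5870 exercise | (k=7,j=3): S=62.2609, (K−S)⁺=13.7491, hold=13.4132 ⇒ V=13.7491 exercise | (k=7,j=4): S=69.9425, (K−S)⁺=6.0675, hold=6.2527 ⇒ V=6.2527 continue | (k=7,j=5): S=78.5717, (K−S)⁺=0.0000, hold=1.3650 ⇒ V=1.3650 continue | (k=7,j=6): S=88.2657, (K−S)⁺=0.0000, hold=0.0000 ⇒ V=0.0000 continue | (k=7,j=7): S=99.1556, (K−S)⁺=0.0000, hold=0.0000 ⇒ V=0.0000 continue  boundary S*=62.2609
step 6: (k=6,j=0): S=46.5481, (K−S)⁺=29.4619, hold=29.1261 ⇒ V=29.4619 exercise | (k=6,j=1): S=52.2910, (K−S)⁺=23.7190, hold=23.3831 ⇒ V=23.7190 exercise | (k=6,j=2): S=58.7425, (K−S)⁺=17.2675, hold=16.9316 ⇒ V=17.2675 exercise | (k=6,j=3): S=65.9900, (K−S)⁺=10.0200, hold=9.7807 ⇒ V=10.0200 exercise | (k=6,j=4): S=74.1316, (K−S)⁺=1.8784, hold=3.6772 ⇒ V=3.6772 continue | (k=6,j=5): S=83.2778, (K−S)⁺=0.0000, hold=0.6474 ⇒ V=0.6474 continue | (k=6,j=6): S=93.5523, (K−S)⁺=0.0000, hold=0.0000 ⇒ V=0.0000 continue  boundary S*=65.9900
step 5: (k=5,j=0): S=49.3360, (K−S)⁺=26.6740, hold=26.3381 ⇒ V=26.6740 exercise | (k=5,j=1): S=55.4230, (K−S)⁺=20.5870, hold=20.2512 ⇒ V=20.5870 exercise | (k=5,j=2): S=62.2609, (K−S)⁺=13.7491, hold=13.4132 ⇒ V=13.7491 exercise | (k=5,j=3): S=69.9425, (K−S)⁺=6.0675, hold=6.6694 ⇒ V=6.6694 continue | (k=5,j=4): S=78.5717, (K−S)⁺=0.0000, hold=2.0816 ⇒ V=2.0816 continue | (k=5,j=5): S=88.2657, (K−S)⁺=0.0000, hold=0.3071 ⇒ V=0.3071 continue  boundary S*=62.2609
step 4: (k=4,j=0): S=52.2910, (K−S)⁺=23.7190, hold=23.3831 ⇒ V=23.7190 exercise | (k=4,j=1): S=58.7425, (K−S)⁺=17.2675, hold=16.9316 ⇒ V=17.2675 exercise | (k=4,j=2): S=65.9900, (K−S)⁺=10.0200, hold=9.9979 ⇒ V=10.0200 exercise | (k=4,j=3): S=74.1316, (K−S)⁺=1.8784, hold=4.2484 ⇒ V=4.2484 continue | (k=4,j=4): S=83.2778, (K−S)⁺=0.0000, hold=1.1474 ⇒ V=1.1474 continue  boundary S*=65.9900
step 3: (k=3,j=0): S=55.4230, (K−S)⁺=20.5870, hold=20.2512 ⇒ V=20.5870 exercise | (k=3,j=1): S=62.2609, (K−S)⁺=13.7491, hold=13.4132 ⇒ V=13.7491 exercise | (k=3,j=2): S=69.9425, (K−S)⁺=6.0675, hold=6.9671 ⇒ V=6.9671 continue | (k=3,j=3): S=78.5717, (K−S)⁺=0.0000, hold=2.6132 ⇒ V=2.6132 continue  boundary S*=62.2609
step 2: (k=2,j=0): S=58.7425, (K−S)⁺=17.2675, hold=16.9316 ⇒ V=17.2675 exercise | (k=2,j=1): S=65.9900, (K−S)⁺=10.0200, hold=10.1531 ⇒ V=10.1531 continue | (k=2,j=2): S=74.1316, (K−S)⁺=1.8784, hold=4.6667 ⇒ V=4.6667 continue  boundary S*=58.7425
step 1: (k=1,j=0): S=62.2609, (K−S)⁺=13.7491, hold=13.4826 ⇒ V=13.7491 exercise | (k=1,j=1): S=69.9425, (K−S)⁺=6.0675, hold=7.2483 ⇒ V=7.2483 continue  boundary S*=62.2609
step 0: (k=0,j=0): S=65.9900, (K−S)⁺=10.0200, hold=10.2996 ⇒ V=10.2996 continue  boundary S*=-

price = 10.2996
boundary = - 62.2609 58.7425 62.2609 65.9900 62.2609 65.9900 62.2609 65.9900
tree:
10.2996
13.7491 7.2483
17.2675 10.1531 4.6667
20.5870 13.7491 6.9671 2.6132
23.7190 17.2675 10.0200 4.2484 1.1474
26.6740 20.5870 13.7491 6.6694 2.0816 0.3071
29.4619 23.7190 17.2675 10.0200 3.6772 0.6474 0.0000
32.0924 26.6740 20.5870 13.7491 6.2527 1.3650 0.0000 0.0000
34.5742 29.4619 23.7190 17.2675 10.0200 2.8779 0.0000 0.0000 0.0000
36.9157 32.0924 26.6740 20.5870 13.7491 6.0675 0.0000 0.0000 0.0000 0.0000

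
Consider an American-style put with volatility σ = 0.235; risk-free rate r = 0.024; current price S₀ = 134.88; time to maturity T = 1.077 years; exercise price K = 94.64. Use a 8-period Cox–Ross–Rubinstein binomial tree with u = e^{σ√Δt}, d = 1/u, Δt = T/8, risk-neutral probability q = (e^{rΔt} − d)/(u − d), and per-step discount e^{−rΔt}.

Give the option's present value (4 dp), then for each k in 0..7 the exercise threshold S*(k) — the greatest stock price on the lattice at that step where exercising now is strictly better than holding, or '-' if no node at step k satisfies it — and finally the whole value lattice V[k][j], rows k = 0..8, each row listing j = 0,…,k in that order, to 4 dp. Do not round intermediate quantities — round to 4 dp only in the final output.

Δt=0.13462, u=1.09005, d=0.91739, q=0.49720, disc=e^(-rΔt)=0.99677
k=8 terminal: V=max(K-S,0) → 26.9736 14.2380 0.0000 0.0000 0.0000 0.0000 0.0000 0.0000 0.0000
k=7: j=0 S=73.7598 intr=20.8802 cont=20.5749 V=20.8802[EX]; j=1 S=87.6422 intr=6.9978 cont=7.1358 V=7.1358[hold]; j=2 S=104.1375 intr=0.0000 cont=0.0000 V=0.0000[hold]; j=3 S=123.7373 intr=0.0000 cont=0.0000 V=0.0000[hold]; j=4 S=147.0261 intr=0.0000 cont=0.0000 V=0.0000[hold]; j=5 S=174.6980 intr=0.0000 cont=0.0000 V=0.0000[hold]; j=6 S=207.5782 intr=0.0000 cont=0.0000 V=0.0000[hold]; j=7 S=246.6467 intr=0.0000 cont=0.0000 V=0.0000[hold]  S*(7)=73.7598
k=6: j=0 S=80.4020 intr=14.2380 cont=14.0012 V=14.2380[EX]; j=1 S=95.5345 intr=0.0000 cont=3.5763 V=3.5763[hold]; j=2 S=113.5152 intr=0.0000 cont=0.0000 V=0.0000[hold]; j=3 S=134.8800 intr=0.0000 cont=0.0000 V=0.0000[hold]; j=4 S=160.2659 intr=0.0000 cont=0.0000 V=0.0000[hold]; j=5 S=190.4298 intr=0.0000 cont=0.0000 V=0.0000[hold]; j=6 S=226.2708 intr=0.0000 cont=0.0000 V=0.0000[hold]  S*(6)=80.4020
k=5: j=0 S=87.6422 intr=6.9978 cont=8.9082 V=8.9082[hold]; j=1 S=104.1375 intr=0.0000 cont=1.7924 V=1.7924[hold]; j=2 S=123.7373 intr=0.0000 cont=0.0000 V=0.0000[hold]; j=3 S=147.0261 intr=0.0000 cont=0.0000 V=0.0000[hold]; j=4 S=174.6980 intr=0.0000 cont=0.0000 V=0.0000[hold]; j=5 S=207.5782 intr=0.0000 cont=0.0000 V=0.0000[hold]  S*(5)=-
k=4: j=0 S=95.5345 intr=0.0000 cont=5.3529 V=5.3529[hold]; j=1 S=113.5152 intr=0.0000 cont=0.8983 V=0.8983[hold]; j=2 S=134.8800 intr=0.0000 cont=0.0000 V=0.0000[hold]; j=3 S=160.2659 intr=0.0000 cont=0.0000 V=0.0000[hold]; j=4 S=190.4298 intr=0.0000 cont=0.0000 V=0.0000[hold]  S*(4)=-
k=3: j=0 S=104.1375 intr=0.0000 cont=3.1279 V=3.1279[hold]; j=1 S=123.7373 intr=0.0000 cont=0.4502 V=0.4502[hold]; j=2 S=147.0261 intr=0.0000 cont=0.0000 V=0.0000[hold]; j=3 S=174.6980 intr=0.0000 cont=0.0000 V=0.0000[hold]  S*(3)=-
k=2: j=0 S=113.5152 intr=0.0000 cont=1.7908 V=1.7908[hold]; j=1 S=134.8800 intr=0.0000 cont=0.2256 V=0.2256[hold]; j=2 S=160.2659 intr=0.0000 cont=0.0000 V=0.0000[hold]  S*(2)=-
k=1: j=0 S=123.7373 intr=0.0000 cont=1.0093 V=1.0093[hold]; j=1 S=147.0261 intr=0.0000 cont=0.1131 V=0.1131[hold]  S*(1)=-
k=0: j=0 S=134.8800 intr=0.0000 cont=0.5619 V=0.5619[hold]  S*(0)=-

price = 0.5619
boundary = - - - - - - 80.4020 73.7598
tree:
0.5619
1.0093 0.1131
1.7908 0.2256 0.0000
3.1279 0.4502 0.0000 0.0000
5.3529 0.8983 0.0000 0.0000 0.0000
8.9082 1.7924 0.0000 0.0000 0.0000 0.0000
14.2380 3.5763 0.0000 0.0000 0.0000 0.0000 0.0000
20.8802 7.1358 0.0000 0.0000 0.0000 0.0000 0.0000 0.0000
26.9736 14.2380 0.0000 0.0000 0.0000 0.0000 0.0000 0.0000 0.0000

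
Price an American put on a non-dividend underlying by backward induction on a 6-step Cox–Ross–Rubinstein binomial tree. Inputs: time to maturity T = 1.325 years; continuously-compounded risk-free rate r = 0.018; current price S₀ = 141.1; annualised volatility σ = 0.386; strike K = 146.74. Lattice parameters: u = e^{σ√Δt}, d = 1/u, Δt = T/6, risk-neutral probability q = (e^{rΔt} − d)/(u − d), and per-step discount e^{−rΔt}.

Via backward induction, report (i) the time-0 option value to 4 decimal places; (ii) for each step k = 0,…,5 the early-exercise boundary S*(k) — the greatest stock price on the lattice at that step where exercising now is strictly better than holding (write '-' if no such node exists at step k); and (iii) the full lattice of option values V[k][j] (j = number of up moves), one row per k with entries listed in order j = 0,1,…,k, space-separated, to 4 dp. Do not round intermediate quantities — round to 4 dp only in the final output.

params: Δt=0.22083 u=1.19889 d=0.83411 q=0.46569 e^(-rΔt)=0.99603
t_6 payoffs: 99.2218 78.4408 48.5717 5.6400 0.0000 0.0000 0.0000
t_5: node(5,0) S=56.9689 payoff=89.7711 vs cont=89.1890 → 89.7711 [stop]  node(5,1) S=81.8830 payoff=64.8570 vs cont=64.2749 → 64.8570 [stop]  node(5,2) S=117.6926 payoff=29.0474 vs cont=28.4653 → 29.0474 [stop]  node(5,3) S=169.1628 payoff=0.0000 vs cont=3.0015 → 3.0015 [wait]  node(5,4) S=243.1423 payoff=0.0000 vs cont=0.0000 → 0.0000 [wait]  node(5,5) S=349.4750 payoff=0.0000 vs cont=0.0000 → 0.0000 [wait]  ⇒ S*(5)=117.6926
t_4: node(4,0) S=68.2992 payoff=78.4408 vs cont=77.8586 → 78.4408 [stop]  node(4,1) S=98.1683 payoff=48.5717 vs cont=47.9895 → 48.5717 [stop]  node(4,2) S=141.1000 payoff=5.6400 vs cont=16.8509 → 16.8509 [wait]  node(4,3) S=202.8069 payoff=0.0000 vs cont=1.5974 → 1.5974 [wait]  node(4,4) S=291.4998 payoff=0.0000 vs cont=0.0000 → 0.0000 [wait]  ⇒ S*(4)=98.1683
t_3: node(3,0) S=81.8830 payoff=64.8570 vs cont=64.2749 → 64.8570 [stop]  node(3,1) S=117.6926 payoff=29.0474 vs cont=33.6654 → 33.6654 [wait]  node(3,2) S=169.1628 payoff=0.0000 vs cont=9.7087 → 9.7087 [wait]  node(3,3) S=243.1423 payoff=0.0000 vs cont=0.8501 → 0.8501 [wait]  ⇒ S*(3)=81.8830
t_2: node(2,0) S=98.1683 payoff=48.5717 vs cont=50.1316 → 50.1316 [wait]  node(2,1) S=141.1000 payoff=5.6400 vs cont=22.4196 → 22.4196 [wait]  node(2,2) S=202.8069 payoff=0.0000 vs cont=5.5612 → 5.5612 [wait]  ⇒ S*(2)=-
t_1: node(1,0) S=117.6926 payoff=29.0474 vs cont=37.0786 → 37.0786 [wait]  node(1,1) S=169.1628 payoff=0.0000 vs cont=14.5109 → 14.5109 [wait]  ⇒ S*(1)=-
t_0: node(0,0) S=141.1000 payoff=5.6400 vs cont=26.4635 → 26.4635 [wait]  ⇒ S*(0)=-

price = 26.4635
boundary = - - - 81.8830 98.1683 117.6926
tree:
26.4635
37.0786 14.5109
50.1316 22.4196 5.5612
64.8570 33.6654 9.7087 0.8501
78.4408 48.5717 16.8509 1.5974 0.0000
89.7711 64.8570 29.0474 3.0015 0.0000 0.0000
99.2218 78.4408 48.5717 5.6400 0.0000 0.0000 0.0000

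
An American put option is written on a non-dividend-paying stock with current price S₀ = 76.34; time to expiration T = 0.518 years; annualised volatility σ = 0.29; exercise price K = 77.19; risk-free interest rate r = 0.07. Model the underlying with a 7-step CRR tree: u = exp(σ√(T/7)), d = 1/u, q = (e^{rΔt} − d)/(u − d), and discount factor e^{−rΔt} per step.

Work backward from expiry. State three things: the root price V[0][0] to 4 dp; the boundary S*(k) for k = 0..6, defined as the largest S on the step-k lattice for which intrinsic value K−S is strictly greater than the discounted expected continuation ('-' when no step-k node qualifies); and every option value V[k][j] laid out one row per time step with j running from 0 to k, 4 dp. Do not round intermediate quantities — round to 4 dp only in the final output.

price = 5.8229
boundary = - - - 60.2517 55.6812 60.2517 65.1974
tree:
5.8229
8.6165 3.2316
12.3198 5.1905 1.4059
16.9383 8.0632 2.5178 0.3654
21.5088 12.0069 4.4035 0.7544 0.0000
25.7326 16.9383 7.4502 1.5577 0.0000 0.0000
29.6360 21.5088 11.9926 3.2163 0.0000 0.0000 0.0000
33.2433 25.7326 16.9383 6.6409 0.0000 0.0000 0.0000 0.0000

params: Δt=0.07400 u=1.08208 d=0.92414 q=0.51317 e^(-rΔt)=0.99483
t_7 payoffs: 33.2433 25.7326 16.9383 6.6409 0.0000 0.0000 0.0000 0.0000
t_6: node(6,0) S=47.5540 payoff=29.6360 vs cont=29.2372 → 29.6360 [stop]  node(6,1) S=55.6812 payoff=21.5088 vs cont=21.1100 → 21.5088 [stop]  node(6,2) S=65.1974 payoff=11.9926 vs cont=11.5938 → 11.9926 [stop]  node(6,3) S=76.3400 payoff=0.8500 vs cont=3.2163 → 3.2163 [wait]  node(6,4) S=89.3869 payoff=0.0000 vs cont=0.0000 → 0.0000 [wait]  node(6,5) S=104.6636 payoff=0.0000 vs cont=0.0000 → 0.0000 [wait]  node(6,6) S=122.5511 payoff=0.0000 vs cont=0.0000 → 0.0000 [wait]  ⇒ S*(6)=65.1974
t_5: node(5,0) S=51.4574 payoff=25.7326 vs cont=25.3338 → 25.7326 [stop]  node(5,1) S=60.2517 payoff=16.9383 vs cont=16.5394 → 16.9383 [stop]  node(5,2) S=70.5491 payoff=6.6409 vs cont=7.4502 → 7.4502 [wait]  node(5,3) S=82.6063 payoff=0.0000 vs cont=1.5577 → 1.5577 [wait]  node(5,4) S=96.7241 payoff=0.0000 vs cont=0.0000 → 0.0000 [wait]  node(5,5) S=113.2547 payoff=0.0000 vs cont=0.0000 → 0.0000 [wait]  ⇒ S*(5)=60.2517
t_4: node(4,0) S=55.6812 payoff=21.5088 vs cont=21.1100 → 21.5088 [stop]  node(4,1) S=65.1974 payoff=11.9926 vs cont=12.0069 → 12.0069 [wait]  node(4,2) S=76.3400 payoff=0.8500 vs cont=4.4035 → 4.4035 [wait]  node(4,3) S=89.3869 payoff=0.0000 vs cont=0.7544 → 0.7544 [wait]  node(4,4) S=104.6636 payoff=0.0000 vs cont=0.0000 → 0.0000 [wait]  ⇒ S*(4)=55.6812
t_3: node(3,0) S=60.2517 payoff=16.9383 vs cont=16.5468 → 16.9383 [stop]  node(3,1) S=70.5491 payoff=6.6409 vs cont=8.0632 → 8.0632 [wait]  node(3,2) S=82.6063 payoff=0.0000 vs cont=2.5178 → 2.5178 [wait]  node(3,3) S=96.7241 payoff=0.0000 vs cont=0.3654 → 0.3654 [wait]  ⇒ S*(3)=60.2517
t_2: node(2,0) S=65.1974 payoff=11.9926 vs cont=12.3198 → 12.3198 [wait]  node(2,1) S=76.3400 payoff=0.8500 vs cont=5.1905 → 5.1905 [wait]  node(2,2) S=89.3869 payoff=0.0000 vs cont=1.4059 → 1.4059 [wait]  ⇒ S*(2)=-
t_1: node(1,0) S=70.5491 payoff=6.6409 vs cont=8.6165 → 8.6165 [wait]  node(1,1) S=82.6063 payoff=0.0000 vs cont=3.2316 → 3.2316 [wait]  ⇒ S*(1)=-
t_0: node(0,0) S=76.3400 payoff=0.8500 vs cont=5.8229 → 5.8229 [wait]  ⇒ S*(0)=-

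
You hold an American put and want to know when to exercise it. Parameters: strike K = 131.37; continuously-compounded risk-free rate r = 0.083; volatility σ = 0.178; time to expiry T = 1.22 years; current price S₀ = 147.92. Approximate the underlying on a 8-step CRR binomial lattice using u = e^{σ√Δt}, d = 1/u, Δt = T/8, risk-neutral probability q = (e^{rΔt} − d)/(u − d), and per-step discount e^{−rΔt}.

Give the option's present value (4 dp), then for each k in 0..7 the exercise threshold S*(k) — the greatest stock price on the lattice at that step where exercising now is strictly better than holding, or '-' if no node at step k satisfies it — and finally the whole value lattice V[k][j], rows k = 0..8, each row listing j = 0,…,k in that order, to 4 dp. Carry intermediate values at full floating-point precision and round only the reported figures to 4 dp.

params: Δt=0.15250 u=1.07198 d=0.93285 q=0.57418 e^(-rΔt)=0.98742
t_8 payoffs: 46.5457 33.8942 19.3557 2.6488 0.0000 0.0000 0.0000 0.0000 0.0000
t_7: node(7,0) S=90.9303 payoff=40.4397 vs cont=38.7874 → 40.4397 [stop]  node(7,1) S=104.4925 payoff=26.8775 vs cont=25.2251 → 26.8775 [stop]  node(7,2) S=120.0776 payoff=11.2924 vs cont=9.6401 → 11.2924 [stop]  node(7,3) S=137.9871 payoff=0.0000 vs cont=1.1137 → 1.1137 [wait]  node(7,4) S=158.5679 payoff=0.0000 vs cont=0.0000 → 0.0000 [wait]  node(7,5) S=182.2183 payoff=0.0000 vs cont=0.0000 → 0.0000 [wait]  node(7,6) S=209.3961 payoff=0.0000 vs cont=0.0000 → 0.0000 [wait]  node(7,7) S=240.6275 payoff=0.0000 vs cont=0.0000 → 0.0000 [wait]  ⇒ S*(7)=120.0776
t_6: node(6,0) S=97.4758 payoff=33.8942 vs cont=32.2419 → 33.8942 [stop]  node(6,1) S=112.0143 payoff=19.3557 vs cont=17.7033 → 19.3557 [stop]  node(6,2) S=128.7212 payoff=2.6488 vs cont=5.3795 → 5.3795 [wait]  node(6,3) S=147.9200 payoff=0.0000 vs cont=0.4683 → 0.4683 [wait]  node(6,4) S=169.9823 payoff=0.0000 vs cont=0.0000 → 0.0000 [wait]  node(6,5) S=195.3351 payoff=0.0000 vs cont=0.0000 → 0.0000 [wait]  node(6,6) S=224.4693 payoff=0.0000 vs cont=0.0000 → 0.0000 [wait]  ⇒ S*(6)=112.0143
t_5: node(5,0) S=104.4925 payoff=26.8775 vs cont=25.2251 → 26.8775 [stop]  node(5,1) S=120.0776 payoff=11.2924 vs cont=11.1883 → 11.2924 [stop]  node(5,2) S=137.9871 payoff=0.0000 vs cont=2.5274 → 2.5274 [wait]  node(5,3) S=158.5679 payoff=0.0000 vs cont=0.1969 → 0.1969 [wait]  node(5,4) S=182.2183 payoff=0.0000 vs cont=0.0000 → 0.0000 [wait]  node(5,5) S=209.3961 payoff=0.0000 vs cont=0.0000 → 0.0000 [wait]  ⇒ S*(5)=120.0776
t_4: node(4,0) S=112.0143 payoff=19.3557 vs cont=17.7033 → 19.3557 [stop]  node(4,1) S=128.7212 payoff=2.6488 vs cont=6.1810 → 6.1810 [wait]  node(4,2) S=147.9200 payoff=0.0000 vs cont=1.1743 → 1.1743 [wait]  node(4,3) S=169.9823 payoff=0.0000 vs cont=0.0828 → 0.0828 [wait]  node(4,4) S=195.3351 payoff=0.0000 vs cont=0.0000 → 0.0000 [wait]  ⇒ S*(4)=112.0143
t_3: node(3,0) S=120.0776 payoff=11.2924 vs cont=11.6427 → 11.6427 [wait]  node(3,1) S=137.9871 payoff=0.0000 vs cont=3.2647 → 3.2647 [wait]  node(3,2) S=158.5679 payoff=0.0000 vs cont=0.5407 → 0.5407 [wait]  node(3,3) S=182.2183 payoff=0.0000 vs cont=0.0348 → 0.0348 [wait]  ⇒ S*(3)=-
t_2: node(2,0) S=128.7212 payoff=2.6488 vs cont=6.7463 → 6.7463 [wait]  node(2,1) S=147.9200 payoff=0.0000 vs cont=1.6792 → 1.6792 [wait]  node(2,2) S=169.9823 payoff=0.0000 vs cont=0.2471 → 0.2471 [wait]  ⇒ S*(2)=-
t_1: node(1,0) S=137.9871 payoff=0.0000 vs cont=3.7886 → 3.7886 [wait]  node(1,1) S=158.5679 payoff=0.0000 vs cont=0.8461 → 0.8461 [wait]  ⇒ S*(1)=-
t_0: node(0,0) S=147.9200 payoff=0.0000 vs cont=2.0727 → 2.0727 [wait]  ⇒ S*(0)=-

price = 2.0727
boundary = - - - - 112.0143 120.0776 112.0143 120.0776
tree:
2.0727
3.7886 0.8461
6.7463 1.6792 0.2471
11.6427 3.2647 0.5407 0.0348
19.3557 6.1810 1.1743 0.0828 0.0000
26.8775 11.2924 2.5274 0.1969 0.0000 0.0000
33.8942 19.3557 5.3795 0.4683 0.0000 0.0000 0.0000
40.4397 26.8775 11.2924 1.1137 0.0000 0.0000 0.0000 0.0000
46.5457 33.8942 19.3557 2.6488 0.0000 0.0000 0.0000 0.0000 0.0000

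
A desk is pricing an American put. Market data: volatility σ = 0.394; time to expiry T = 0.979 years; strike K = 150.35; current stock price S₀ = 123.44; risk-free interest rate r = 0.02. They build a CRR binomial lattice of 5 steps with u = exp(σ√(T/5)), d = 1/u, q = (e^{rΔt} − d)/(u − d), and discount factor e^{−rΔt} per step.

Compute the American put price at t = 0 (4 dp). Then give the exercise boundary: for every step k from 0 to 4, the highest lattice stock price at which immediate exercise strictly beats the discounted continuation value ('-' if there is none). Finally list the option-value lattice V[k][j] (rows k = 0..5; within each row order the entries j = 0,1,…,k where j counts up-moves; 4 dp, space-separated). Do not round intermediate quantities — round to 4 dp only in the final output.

Δt=0.19580, u=1.19046, d=0.84001, q=0.46772, disc=e^(-rΔt)=0.99609
k=5 terminal: V=max(K-S,0) → 98.7230 77.1842 46.6592 3.3993 0.0000 0.0000
k=4: j=0 S=61.4600 intr=88.8900 cont=88.3024 V=88.8900[EX]; j=1 S=87.1012 intr=63.2488 cont=62.6612 V=63.2488[EX]; j=2 S=123.4400 intr=26.9100 cont=26.3224 V=26.9100[EX]; j=3 S=174.9394 intr=0.0000 cont=1.8023 V=1.8023[hold]; j=4 S=247.9245 intr=0.0000 cont=0.0000 V=0.0000[hold]  S*(4)=123.4400
k=3: j=0 S=73.1658 intr=77.1842 cont=76.5965 V=77.1842[EX]; j=1 S=103.6908 intr=46.6592 cont=46.0716 V=46.6592[EX]; j=2 S=146.9507 intr=3.3993 cont=15.1073 V=15.1073[hold]; j=3 S=208.2589 intr=0.0000 cont=0.9556 V=0.9556[hold]  S*(3)=103.6908
k=2: j=0 S=87.1012 intr=63.2488 cont=62.6612 V=63.2488[EX]; j=1 S=123.4400 intr=26.9100 cont=31.7771 V=31.7771[hold]; j=2 S=174.9394 intr=0.0000 cont=8.4551 V=8.4551[hold]  S*(2)=87.1012
k=1: j=0 S=103.6908 intr=46.6592 cont=48.3392 V=48.3392[hold]; j=1 S=146.9507 intr=3.3993 cont=20.7873 V=20.7873[hold]  S*(1)=-
k=0: j=0 S=123.4400 intr=26.9100 cont=35.3140 V=35.3140[hold]  S*(0)=-

price = 35.3140
boundary = - - 87.1012 103.6908 123.4400
tree:
35.3140
48.3392 20.7873
63.2488 31.7771 8.4551
77.1842 46.6592 15.1073 0.9556
88.8900 63.2488 26.9100 1.8023 0.0000
98.7230 77.1842 46.6592 3.3993 0.0000 0.0000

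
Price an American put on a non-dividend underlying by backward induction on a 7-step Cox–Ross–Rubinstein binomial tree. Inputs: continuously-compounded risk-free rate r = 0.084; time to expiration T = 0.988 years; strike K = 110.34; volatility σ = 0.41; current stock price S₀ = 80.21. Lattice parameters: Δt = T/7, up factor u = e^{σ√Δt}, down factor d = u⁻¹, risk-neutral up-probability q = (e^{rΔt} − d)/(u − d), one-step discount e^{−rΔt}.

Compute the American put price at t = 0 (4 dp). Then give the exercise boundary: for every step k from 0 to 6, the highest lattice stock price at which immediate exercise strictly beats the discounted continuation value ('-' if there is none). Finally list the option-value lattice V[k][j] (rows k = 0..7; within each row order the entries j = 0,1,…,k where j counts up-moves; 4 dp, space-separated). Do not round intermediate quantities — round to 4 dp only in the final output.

price = 31.3061
boundary = - 68.7595 58.9437 68.7595 80.2100 68.7595 80.2100
tree:
31.3061
41.5805 21.7836
51.3963 30.6800 13.4114
59.8109 41.5805 20.5168 6.6295
67.0242 51.3963 30.1300 11.3978 2.0218
73.2078 59.8109 41.5805 18.9785 4.0928 0.0000
78.5087 67.0242 51.3963 30.1300 8.2854 0.0000 0.0000
83.0528 73.2078 59.8109 41.5805 16.7727 0.0000 0.0000 0.0000

Δt=0.14114, u=1.16653, d=0.85724, q=0.50013, disc=e^(-rΔt)=0.98821
k=7 terminal: V=max(K-S,0) → 83.0528 73.2078 59.8109 41.5805 16.7727 0.0000 0.0000 0.0000
k=6: j=0 S=31.8313 intr=78.5087 cont=77.2082 V=78.5087[EX]; j=1 S=43.3158 intr=67.0242 cont=65.7238 V=67.0242[EX]; j=2 S=58.9437 intr=51.3963 cont=50.0958 V=51.3963[EX]; j=3 S=80.2100 intr=30.1300 cont=28.8295 V=30.1300[EX]; j=4 S=109.1490 intr=1.1910 cont=8.2854 V=8.2854[hold]; j=5 S=148.5289 intr=0.0000 cont=0.0000 V=0.0000[hold]; j=6 S=202.1167 intr=0.0000 cont=0.0000 V=0.0000[hold]  S*(6)=80.2100
k=5: j=0 S=37.1322 intr=73.2078 cont=71.9074 V=73.2078[EX]; j=1 S=50.5291 intr=59.8109 cont=58.5104 V=59.8109[EX]; j=2 S=68.7595 intr=41.5805 cont=40.2800 V=41.5805[EX]; j=3 S=93.5673 intr=16.7727 cont=18.9785 V=18.9785[hold]; j=4 S=127.3255 intr=0.0000 cont=4.0928 V=4.0928[hold]; j=5 S=173.2633 intr=0.0000 cont=0.0000 V=0.0000[hold]  S*(5)=68.7595
k=4: j=0 S=43.3158 intr=67.0242 cont=65.7238 V=67.0242[EX]; j=1 S=58.9437 intr=51.3963 cont=50.0958 V=51.3963[EX]; j=2 S=80.2100 intr=30.1300 cont=29.9197 V=30.1300[EX]; j=3 S=109.1490 intr=1.1910 cont=11.3978 V=11.3978[hold]; j=4 S=148.5289 intr=0.0000 cont=2.0218 V=2.0218[hold]  S*(4)=80.2100
k=3: j=0 S=50.5291 intr=59.8109 cont=58.5104 V=59.8109[EX]; j=1 S=68.7595 intr=41.5805 cont=40.2800 V=41.5805[EX]; j=2 S=93.5673 intr=16.7727 cont=20.5168 V=20.5168[hold]; j=3 S=127.3255 intr=0.0000 cont=6.6295 V=6.6295[hold]  S*(3)=68.7595
k=2: j=0 S=58.9437 intr=51.3963 cont=50.0958 V=51.3963[EX]; j=1 S=80.2100 intr=30.1300 cont=30.6800 V=30.6800[hold]; j=2 S=109.1490 intr=1.1910 cont=13.4114 V=13.4114[hold]  S*(2)=58.9437
k=1: j=0 S=68.7595 intr=41.5805 cont=40.5518 V=41.5805[EX]; j=1 S=93.5673 intr=16.7727 cont=21.7836 V=21.7836[hold]  S*(1)=68.7595
k=0: j=0 S=80.2100 intr=30.1300 cont=31.3061 V=31.3061[hold]  S*(0)=-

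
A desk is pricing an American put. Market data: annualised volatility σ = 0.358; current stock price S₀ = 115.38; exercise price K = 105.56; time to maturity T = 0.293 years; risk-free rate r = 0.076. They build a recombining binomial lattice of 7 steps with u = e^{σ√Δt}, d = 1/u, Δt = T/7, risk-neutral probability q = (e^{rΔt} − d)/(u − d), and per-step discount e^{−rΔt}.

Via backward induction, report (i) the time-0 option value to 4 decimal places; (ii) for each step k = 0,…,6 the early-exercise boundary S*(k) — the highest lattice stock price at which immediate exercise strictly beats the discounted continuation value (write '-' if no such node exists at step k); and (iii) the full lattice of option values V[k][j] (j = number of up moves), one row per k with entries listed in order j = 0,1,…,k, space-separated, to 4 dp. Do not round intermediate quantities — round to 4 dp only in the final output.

Δt=0.04186  u=1.07599  d=0.92937  q=0.50343  discount=0.99682
step 7 (expiry): payoffs max(K−S,0) = 36.4618 25.5610 12.9404 0.0000 0.0000 0.0000 0.0000 0.0000
step 6: (k=6,j=0): S=74.3491, (K−S)⁺=31.2109, hold=30.8757 ⇒ V=31.2109 exercise | (k=6,j=1): S=86.0783, (K−S)⁺=19.4817, hold=19.1464 ⇒ V=19.4817 exercise | (k=6,j=2): S=99.6580, (K−S)⁺=5.9020, hold=6.4054 ⇒ V=6.4054 continue | (k=6,j=3): S=115.3800, (K−S)⁺=0.0000, hold=0.0000 ⇒ V=0.0000 continue | (k=6,j=4): S=133.5823, (K−S)⁺=0.0000, hold=0.0000 ⇒ V=0.0000 continue | (k=6,j=5): S=154.6561, (K−S)⁺=0.0000, hold=0.0000 ⇒ V=0.0000 continue | (k=6,j=6): S=179.0546, (K−S)⁺=0.0000, hold=0.0000 ⇒ V=0.0000 continue  boundary S*=86.0783
step 5: (k=5,j=0): S=79.9990, (K−S)⁺=25.5610, hold=25.2257 ⇒ V=25.5610 exercise | (k=5,j=1): S=92.6196, (K−S)⁺=12.9404, hold=12.8577 ⇒ V=12.9404 exercise | (k=5,j=2): S=107.2313, (K−S)⁺=0.0000, hold=3.1706 ⇒ V=3.1706 continue | (k=5,j=3): S=124.1480, (K−S)⁺=0.0000, hold=0.0000 ⇒ V=0.0000 continue | (k=5,j=4): S=143.7335, (K−S)⁺=0.0000, hold=0.0000 ⇒ V=0.0000 continue | (k=5,j=5): S=166.4088, (K−S)⁺=0.0000, hold=0.0000 ⇒ V=0.0000 continue  boundary S*=92.6196
step 4: (k=4,j=0): S=86.0783, (K−S)⁺=19.4817, hold=19.1464 ⇒ V=19.4817 exercise | (k=4,j=1): S=99.6580, (K−S)⁺=5.9020, hold=7.9965 ⇒ V=7.9965 continue | (k=4,j=2): S=115.3800, (K−S)⁺=0.0000, hold=1.5694 ⇒ V=1.5694 continue | (k=4,j=3): S=133.5823, (K−S)⁺=0.0000, hold=0.0000 ⇒ V=0.0000 continue | (k=4,j=4): S=154.6561, (K−S)⁺=0.0000, hold=0.0000 ⇒ V=0.0000 continue  boundary S*=86.0783
step 3: (k=3,j=0): S=92.6196, (K−S)⁺=12.9404, hold=13.6562 ⇒ V=13.6562 continue | (k=3,j=1): S=107.2313, (K−S)⁺=0.0000, hold=4.7458 ⇒ V=4.7458 continue | (k=3,j=2): S=124.1480, (K−S)⁺=0.0000, hold=0.7769 ⇒ V=0.7769 continue | (k=3,j=3): S=143.7335, (K−S)⁺=0.0000, hold=0.0000 ⇒ V=0.0000 continue  boundary S*=-
step 2: (k=2,j=0): S=99.6580, (K−S)⁺=5.9020, hold=9.1413 ⇒ V=9.1413 continue | (k=2,j=1): S=115.3800, (K−S)⁺=0.0000, hold=2.7390 ⇒ V=2.7390 continue | (k=2,j=2): S=133.5823, (K−S)⁺=0.0000, hold=0.3845 ⇒ V=0.3845 continue  boundary S*=-
step 1: (k=1,j=0): S=107.2313, (K−S)⁺=0.0000, hold=5.8994 ⇒ V=5.8994 continue | (k=1,j=1): S=124.1480, (K−S)⁺=0.0000, hold=1.5488 ⇒ V=1.5488 continue  boundary S*=-
step 0: (k=0,j=0): S=115.3800, (K−S)⁺=0.0000, hold=3.6974 ⇒ V=3.6974 continue  boundary S*=-

price = 3.6974
boundary = - - - - 86.0783 92.6196 86.0783
tree:
3.6974
5.8994 1.5488
9.1413 2.7390 0.3845
13.6562 4.7458 0.7769 0.0000
19.4817 7.9965 1.5694 0.0000 0.0000
25.5610 12.9404 3.1706 0.0000 0.0000 0.0000
31.2109 19.4817 6.4054 0.0000 0.0000 0.0000 0.0000
36.4618 25.5610 12.9404 0.0000 0.0000 0.0000 0.0000 0.0000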